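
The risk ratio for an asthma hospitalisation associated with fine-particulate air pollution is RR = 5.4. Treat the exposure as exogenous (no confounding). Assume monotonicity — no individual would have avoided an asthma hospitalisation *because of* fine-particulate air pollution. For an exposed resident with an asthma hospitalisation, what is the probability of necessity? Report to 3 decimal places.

PN ≈ 0.815

Under exogeneity and monotonicity, PN = (RR − 1) / RR = 1 − 1/RR.
PN = (5.4 − 1) / 5.4 = 4.4 / 5.4 ≈ 0.8148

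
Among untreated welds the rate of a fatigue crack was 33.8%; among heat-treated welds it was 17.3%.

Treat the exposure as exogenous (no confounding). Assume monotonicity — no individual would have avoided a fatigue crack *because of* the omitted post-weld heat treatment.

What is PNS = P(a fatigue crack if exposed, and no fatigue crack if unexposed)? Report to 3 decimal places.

PNS ≈ 0.165

p₁ = 0.338, p₀ = 0.173.
Under exogeneity and monotonicity, PNS = p₁ − p₀.
PNS = 0.338 − 0.173 = 0.165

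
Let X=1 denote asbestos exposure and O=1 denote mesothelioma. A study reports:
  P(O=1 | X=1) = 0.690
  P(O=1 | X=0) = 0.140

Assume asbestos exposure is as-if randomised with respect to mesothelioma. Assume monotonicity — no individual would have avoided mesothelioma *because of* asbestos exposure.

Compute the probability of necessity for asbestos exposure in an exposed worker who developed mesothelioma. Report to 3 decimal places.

Let p₁ = 0.69, p₀ = 0.14.
Under exogeneity and monotonicity, PN = (p₁ − p₀) / p₁.
PN = (0.69 − 0.14) / 0.69 = 0.55 / 0.69 ≈ 0.7971

PN ≈ 0.797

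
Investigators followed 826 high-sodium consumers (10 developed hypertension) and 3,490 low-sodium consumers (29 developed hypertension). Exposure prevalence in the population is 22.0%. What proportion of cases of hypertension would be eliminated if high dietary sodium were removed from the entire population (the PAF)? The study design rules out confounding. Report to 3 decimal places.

PAF ≈ 0.091

p₁ = P(outcome | exposed) = 10/826 = 0.012107
p₀ = P(outcome | unexposed) = 29/3490 = 0.0083095
Overall risk P(Y=1) = π·p₁ + (1−π)·p₀ = 0.22×0.012107 + 0.78×0.0083095 = 0.0091448.
Under exogeneity, PAF = [P(Y=1) − p₀] / P(Y=1).
PAF = (0.0091448 − 0.0083095) / 0.0091448 ≈ 0.0913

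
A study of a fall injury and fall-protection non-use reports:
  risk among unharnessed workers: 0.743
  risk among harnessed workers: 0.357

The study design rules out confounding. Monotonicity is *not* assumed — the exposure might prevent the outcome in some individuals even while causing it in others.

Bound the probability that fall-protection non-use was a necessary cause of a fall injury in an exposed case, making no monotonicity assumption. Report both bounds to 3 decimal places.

Let p₁ = 0.743, p₀ = 0.357.
Under exogeneity alone the bounds on PN are max{0,(p₁−p₀)/p₁} ≤ PN ≤ min{1,(1−p₀)/p₁}.
  lower = (p₁ − p₀)/p₁ = 0.386 / 0.743 ≈ 0.5195
  upper = min{1, (1 − p₀)/p₁} = 0.643 / 0.743 ≈ 0.8654

0.520 ≤ PN ≤ 0.865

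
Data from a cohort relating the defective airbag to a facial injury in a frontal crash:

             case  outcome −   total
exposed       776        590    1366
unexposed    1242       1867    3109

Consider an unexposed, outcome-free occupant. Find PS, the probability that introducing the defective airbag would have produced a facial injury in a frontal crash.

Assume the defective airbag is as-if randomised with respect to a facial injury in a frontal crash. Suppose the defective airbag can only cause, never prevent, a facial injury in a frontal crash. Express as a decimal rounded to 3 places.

PS ≈ 0.281

p₁ = P(outcome | exposed) = 776/1366 = 0.56808
p₀ = P(outcome | unexposed) = 1242/3109 = 0.39949
Under exogeneity and monotonicity, PS = (p₁ − p₀)/(1 − p₀).
PS = (0.56808 − 0.39949) / 0.60051 ≈ 0.2808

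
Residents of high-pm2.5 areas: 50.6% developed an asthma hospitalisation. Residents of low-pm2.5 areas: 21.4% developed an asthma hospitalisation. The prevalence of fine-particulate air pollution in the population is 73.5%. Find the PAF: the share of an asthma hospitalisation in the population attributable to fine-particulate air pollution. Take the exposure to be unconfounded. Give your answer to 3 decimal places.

p₁ = 0.506, p₀ = 0.214.
Overall risk P(Y=1) = π·p₁ + (1−π)·p₀ = 0.735×0.506 + 0.265×0.214 = 0.42862.
Under exogeneity, PAF = [P(Y=1) − p₀] / P(Y=1).
PAF = (0.42862 − 0.214) / 0.42862 ≈ 0.5007

PAF ≈ 0.501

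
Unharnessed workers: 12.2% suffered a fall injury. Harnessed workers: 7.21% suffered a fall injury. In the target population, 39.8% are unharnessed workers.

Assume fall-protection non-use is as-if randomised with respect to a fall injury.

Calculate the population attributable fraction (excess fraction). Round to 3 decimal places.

PAF ≈ 0.216

p₁ = 0.122, p₀ = 0.0721.
Overall risk P(Y=1) = π·p₁ + (1−π)·p₀ = 0.398×0.122 + 0.602×0.0721 = 0.09196.
Under exogeneity, PAF = [P(Y=1) − p₀] / P(Y=1).
PAF = (0.09196 − 0.0721) / 0.09196 ≈ 0.2160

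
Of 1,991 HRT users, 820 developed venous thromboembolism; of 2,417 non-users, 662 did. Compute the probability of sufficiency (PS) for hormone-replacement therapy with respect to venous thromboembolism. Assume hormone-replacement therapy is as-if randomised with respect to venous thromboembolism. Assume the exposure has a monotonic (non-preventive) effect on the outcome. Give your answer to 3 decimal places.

PS ≈ 0.190

p₁ = P(outcome | exposed) = 820/1991 = 0.41185
p₀ = P(outcome | unexposed) = 662/2417 = 0.27389
Under exogeneity and monotonicity, PS = (p₁ − p₀) / (1 − p₀).
PS = (0.41185 − 0.27389) / (1 − 0.27389) = 0.13796 / 0.72611 ≈ 0.1900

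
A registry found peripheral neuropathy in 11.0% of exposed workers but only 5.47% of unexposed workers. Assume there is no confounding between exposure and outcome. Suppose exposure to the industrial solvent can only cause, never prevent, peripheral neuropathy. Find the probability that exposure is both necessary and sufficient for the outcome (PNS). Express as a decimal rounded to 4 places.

PNS ≈ 0.0553

p₁ = 0.11, p₀ = 0.0547.
Under exogeneity and monotonicity, PNS = p₁ − p₀.
PNS = 0.11 − 0.0547 = 0.0553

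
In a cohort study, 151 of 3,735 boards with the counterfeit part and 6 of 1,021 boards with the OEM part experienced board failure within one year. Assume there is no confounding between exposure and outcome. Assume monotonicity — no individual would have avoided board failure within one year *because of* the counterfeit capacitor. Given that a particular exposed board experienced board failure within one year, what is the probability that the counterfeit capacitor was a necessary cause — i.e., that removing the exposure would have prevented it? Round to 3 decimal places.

p₁ = P(outcome | exposed) = 151/3735 = 0.040428
p₀ = P(outcome | unexposed) = 6/1021 = 0.0058766
Under exogeneity and monotonicity, PN = (p₁ − p₀) / p₁.
PN = (0.040428 − 0.0058766) / 0.040428 = 0.034552 / 0.040428 ≈ 0.8546

PN ≈ 0.855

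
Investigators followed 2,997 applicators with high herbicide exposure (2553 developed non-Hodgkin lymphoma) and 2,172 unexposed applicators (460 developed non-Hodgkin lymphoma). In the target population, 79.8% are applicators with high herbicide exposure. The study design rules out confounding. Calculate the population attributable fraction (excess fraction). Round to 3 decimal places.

p₁ = P(outcome | exposed) = 2553/2997 = 0.85185
p₀ = P(outcome | unexposed) = 460/2172 = 0.21179
Overall risk P(Y=1) = π·p₁ + (1−π)·p₀ = 0.798×0.85185 + 0.202×0.21179 = 0.72256.
Under exogeneity, PAF = [P(Y=1) − p₀] / P(Y=1).
PAF = (0.72256 − 0.21179) / 0.72256 ≈ 0.7069

PAF ≈ 0.707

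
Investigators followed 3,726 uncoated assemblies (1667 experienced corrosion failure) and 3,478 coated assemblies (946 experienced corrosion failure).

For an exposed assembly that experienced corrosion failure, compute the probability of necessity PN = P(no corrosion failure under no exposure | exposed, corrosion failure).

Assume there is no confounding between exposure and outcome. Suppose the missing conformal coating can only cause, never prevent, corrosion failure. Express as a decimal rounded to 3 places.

p₁ = P(outcome | exposed) = 1667/3726 = 0.4474
p₀ = P(outcome | unexposed) = 946/3478 = 0.272
Under exogeneity and monotonicity, PN = (p₁ − p₀) / p₁.
PN = (0.4474 − 0.272) / 0.4474 = 0.1754 / 0.4474 ≈ 0.3920

PN ≈ 0.392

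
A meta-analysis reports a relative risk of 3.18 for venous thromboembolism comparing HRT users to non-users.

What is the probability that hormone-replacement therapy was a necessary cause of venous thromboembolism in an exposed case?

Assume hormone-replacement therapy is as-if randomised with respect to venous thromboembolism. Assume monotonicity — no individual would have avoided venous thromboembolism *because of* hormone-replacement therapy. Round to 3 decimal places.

PN ≈ 0.686

Under exogeneity and monotonicity, PN = (RR − 1) / RR = 1 − 1/RR.
PN = (3.18 − 1) / 3.18 = 2.18 / 3.18 ≈ 0.6855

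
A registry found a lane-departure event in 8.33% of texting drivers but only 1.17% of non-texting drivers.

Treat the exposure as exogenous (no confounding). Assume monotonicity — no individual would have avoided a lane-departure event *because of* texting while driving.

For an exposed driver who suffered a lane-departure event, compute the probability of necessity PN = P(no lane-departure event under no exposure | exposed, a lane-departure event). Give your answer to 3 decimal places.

p₁ = 0.0833, p₀ = 0.0117.
Under exogeneity and monotonicity, PN = (p₁ − p₀) / p₁.
PN = (0.0833 − 0.0117) / 0.0833 = 0.0716 / 0.0833 ≈ 0.8595

PN ≈ 0.860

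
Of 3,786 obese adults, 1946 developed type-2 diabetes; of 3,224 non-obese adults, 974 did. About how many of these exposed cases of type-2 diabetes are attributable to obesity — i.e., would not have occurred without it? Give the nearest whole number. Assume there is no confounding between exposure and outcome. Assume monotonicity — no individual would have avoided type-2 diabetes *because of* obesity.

p₁ = P(outcome | exposed) = 1946/3786 = 0.514
p₀ = P(outcome | unexposed) = 974/3224 = 0.30211
PN = (p₁ − p₀)/p₁ = (0.514 − 0.30211) / 0.514 ≈ 0.41224.
Attributable cases ≈ PN × (exposed cases) = 0.41224 × 1946 ≈ 802.21.

about 802 cases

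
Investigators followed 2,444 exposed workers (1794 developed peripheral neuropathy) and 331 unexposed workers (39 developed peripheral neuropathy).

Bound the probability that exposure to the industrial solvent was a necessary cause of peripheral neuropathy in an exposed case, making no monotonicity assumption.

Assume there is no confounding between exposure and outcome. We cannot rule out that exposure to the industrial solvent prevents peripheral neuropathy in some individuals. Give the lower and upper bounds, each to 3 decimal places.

0.839 ≤ PN ≤ 1.000

p₁ = P(outcome | exposed) = 1794/2444 = 0.73404
p₀ = P(outcome | unexposed) = 39/331 = 0.11782
Under exogeneity alone the bounds on PN are max{0,(p₁−p₀)/p₁} ≤ PN ≤ min{1,(1−p₀)/p₁}.
  lower = (p₁ − p₀)/p₁ = 0.61622 / 0.73404 ≈ 0.8395
  upper = min{1, (1 − p₀)/p₁} = 0.88218 / 0.73404 ≈ 1.2018 → capped at 1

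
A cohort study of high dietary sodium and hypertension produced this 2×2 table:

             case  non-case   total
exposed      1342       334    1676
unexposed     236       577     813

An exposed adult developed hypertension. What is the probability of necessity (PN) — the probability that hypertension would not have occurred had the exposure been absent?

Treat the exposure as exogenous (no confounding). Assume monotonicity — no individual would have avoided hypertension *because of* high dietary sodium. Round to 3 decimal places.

p₁ = P(outcome | exposed) = 1342/1676 = 0.80072
p₀ = P(outcome | unexposed) = 236/813 = 0.29028
Under exogeneity and monotonicity, PN = (p₁ − p₀)/p₁.
PN = (0.80072 − 0.29028) / 0.80072 ≈ 0.6375

PN ≈ 0.637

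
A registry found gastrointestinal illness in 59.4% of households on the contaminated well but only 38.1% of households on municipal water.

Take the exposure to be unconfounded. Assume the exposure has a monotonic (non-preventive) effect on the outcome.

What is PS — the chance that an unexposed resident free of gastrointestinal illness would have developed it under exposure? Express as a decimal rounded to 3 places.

PS ≈ 0.344

p₁ = 0.594, p₀ = 0.381.
Under exogeneity and monotonicity, PS = (p₁ − p₀) / (1 − p₀).
PS = (0.594 − 0.381) / (1 − 0.381) = 0.213 / 0.619 ≈ 0.3441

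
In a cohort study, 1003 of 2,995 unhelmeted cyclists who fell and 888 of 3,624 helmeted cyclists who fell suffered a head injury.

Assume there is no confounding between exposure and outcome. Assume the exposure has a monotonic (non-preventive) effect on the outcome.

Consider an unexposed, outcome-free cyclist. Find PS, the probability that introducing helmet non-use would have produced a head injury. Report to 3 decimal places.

PS ≈ 0.119

p₁ = P(outcome | exposed) = 1003/2995 = 0.33489
p₀ = P(outcome | unexposed) = 888/3624 = 0.24503
Under exogeneity and monotonicity, PS = (p₁ − p₀) / (1 − p₀).
PS = (0.33489 − 0.24503) / (1 − 0.24503) = 0.089858 / 0.75497 ≈ 0.1190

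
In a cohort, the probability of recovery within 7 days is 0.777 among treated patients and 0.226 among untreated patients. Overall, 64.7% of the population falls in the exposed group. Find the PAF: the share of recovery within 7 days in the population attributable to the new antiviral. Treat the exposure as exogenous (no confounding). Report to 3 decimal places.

Let p₁ = 0.777, p₀ = 0.226.
Overall risk P(Y=1) = π·p₁ + (1−π)·p₀ = 0.647×0.777 + 0.353×0.226 = 0.5825.
Under exogeneity, PAF = [P(Y=1) − p₀] / P(Y=1).
PAF = (0.5825 − 0.226) / 0.5825 ≈ 0.6120

PAF ≈ 0.612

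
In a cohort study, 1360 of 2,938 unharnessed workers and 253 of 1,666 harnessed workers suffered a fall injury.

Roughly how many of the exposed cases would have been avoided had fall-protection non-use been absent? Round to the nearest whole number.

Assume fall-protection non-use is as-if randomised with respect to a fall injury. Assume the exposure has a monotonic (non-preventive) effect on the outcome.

about 914 cases

p₁ = P(outcome | exposed) = 1360/2938 = 0.4629
p₀ = P(outcome | unexposed) = 253/1666 = 0.15186
PN = (p₁ − p₀)/p₁ = (0.4629 − 0.15186) / 0.4629 ≈ 0.67194.
Attributable cases ≈ PN × (exposed cases) = 0.67194 × 1360 ≈ 913.83.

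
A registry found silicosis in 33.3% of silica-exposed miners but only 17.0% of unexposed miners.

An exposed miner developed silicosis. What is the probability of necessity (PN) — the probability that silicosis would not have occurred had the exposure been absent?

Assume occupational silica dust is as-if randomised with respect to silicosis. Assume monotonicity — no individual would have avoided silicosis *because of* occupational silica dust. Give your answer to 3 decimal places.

PN ≈ 0.489

p₁ = 0.333, p₀ = 0.17.
Under exogeneity and monotonicity, PN = (p₁ − p₀) / p₁.
PN = (0.333 − 0.17) / 0.333 = 0.163 / 0.333 ≈ 0.4895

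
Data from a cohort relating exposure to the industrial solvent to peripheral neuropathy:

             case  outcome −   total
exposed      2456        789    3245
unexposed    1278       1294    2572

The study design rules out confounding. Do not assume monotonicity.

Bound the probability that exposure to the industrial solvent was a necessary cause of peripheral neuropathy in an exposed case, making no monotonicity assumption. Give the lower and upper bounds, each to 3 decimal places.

0.343 ≤ PN ≤ 0.665

p₁ = P(outcome | exposed) = 2456/3245 = 0.75686
p₀ = P(outcome | unexposed) = 1278/2572 = 0.49689
Under exogeneity alone the bounds on PN are max{0,(p₁−p₀)/p₁} ≤ PN ≤ min{1,(1−p₀)/p₁}.
  lower = (p₁ − p₀)/p₁ = 0.25997 / 0.75686 ≈ 0.3435
  upper = min{1, (1 − p₀)/p₁} = 0.50311 / 0.75686 ≈ 0.6647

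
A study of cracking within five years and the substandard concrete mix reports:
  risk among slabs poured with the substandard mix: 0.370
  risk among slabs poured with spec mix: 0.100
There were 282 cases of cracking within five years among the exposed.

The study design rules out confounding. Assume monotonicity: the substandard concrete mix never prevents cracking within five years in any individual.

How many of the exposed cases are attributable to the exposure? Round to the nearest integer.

about 206 cases

Let p₁ = 0.37, p₀ = 0.1.
PN = (p₁ − p₀)/p₁ = (0.37 − 0.1) / 0.37 ≈ 0.72973.
Attributable cases ≈ PN × (exposed cases) = 0.72973 × 282 ≈ 205.78.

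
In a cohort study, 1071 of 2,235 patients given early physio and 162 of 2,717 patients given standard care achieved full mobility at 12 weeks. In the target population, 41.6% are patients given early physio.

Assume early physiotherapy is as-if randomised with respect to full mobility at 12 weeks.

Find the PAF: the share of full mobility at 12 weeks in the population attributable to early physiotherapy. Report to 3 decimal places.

p₁ = P(outcome | exposed) = 1071/2235 = 0.47919
p₀ = P(outcome | unexposed) = 162/2717 = 0.059625
Overall risk P(Y=1) = π·p₁ + (1−π)·p₀ = 0.416×0.47919 + 0.584×0.059625 = 0.23417.
Under exogeneity, PAF = [P(Y=1) − p₀] / P(Y=1).
PAF = (0.23417 − 0.059625) / 0.23417 ≈ 0.7454

PAF ≈ 0.745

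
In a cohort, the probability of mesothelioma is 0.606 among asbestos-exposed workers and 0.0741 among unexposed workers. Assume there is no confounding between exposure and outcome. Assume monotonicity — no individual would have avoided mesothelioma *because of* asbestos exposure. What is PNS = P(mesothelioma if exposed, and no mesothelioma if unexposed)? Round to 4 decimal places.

Let p₁ = 0.606, p₀ = 0.0741.
Under exogeneity and monotonicity, PNS = p₁ − p₀.
PNS = 0.606 − 0.0741 = 0.5319

PNS ≈ 0.5319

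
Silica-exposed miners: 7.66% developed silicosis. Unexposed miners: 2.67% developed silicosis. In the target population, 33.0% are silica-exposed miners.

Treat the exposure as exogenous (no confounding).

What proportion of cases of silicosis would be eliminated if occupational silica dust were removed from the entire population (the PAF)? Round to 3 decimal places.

PAF ≈ 0.381

p₁ = 0.0766, p₀ = 0.0267.
Overall risk P(Y=1) = π·p₁ + (1−π)·p₀ = 0.33×0.0766 + 0.67×0.0267 = 0.043167.
Under exogeneity, PAF = [P(Y=1) − p₀] / P(Y=1).
PAF = (0.043167 − 0.0267) / 0.043167 ≈ 0.3815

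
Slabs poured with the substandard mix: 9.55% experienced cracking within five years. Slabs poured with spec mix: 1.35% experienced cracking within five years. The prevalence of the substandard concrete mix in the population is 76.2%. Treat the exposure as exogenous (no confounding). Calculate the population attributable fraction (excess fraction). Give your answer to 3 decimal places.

PAF ≈ 0.822

p₁ = 0.0955, p₀ = 0.0135.
Overall risk P(Y=1) = π·p₁ + (1−π)·p₀ = 0.762×0.0955 + 0.238×0.0135 = 0.075984.
Under exogeneity, PAF = [P(Y=1) − p₀] / P(Y=1).
PAF = (0.075984 − 0.0135) / 0.075984 ≈ 0.8223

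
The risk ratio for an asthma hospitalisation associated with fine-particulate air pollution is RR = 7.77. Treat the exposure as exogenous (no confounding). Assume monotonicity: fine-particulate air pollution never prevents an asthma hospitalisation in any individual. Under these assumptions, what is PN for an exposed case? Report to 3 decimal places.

PN ≈ 0.871

Under exogeneity and monotonicity, PN = (RR − 1) / RR = 1 − 1/RR.
PN = (7.77 − 1) / 7.77 = 6.77 / 7.77 ≈ 0.8713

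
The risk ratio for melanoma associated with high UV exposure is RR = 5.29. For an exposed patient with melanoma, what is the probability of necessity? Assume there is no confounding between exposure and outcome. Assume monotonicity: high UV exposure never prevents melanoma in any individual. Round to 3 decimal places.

Under exogeneity and monotonicity, PN = (RR − 1) / RR = 1 − 1/RR.
PN = (5.29 − 1) / 5.29 = 4.29 / 5.29 ≈ 0.8110

PN ≈ 0.811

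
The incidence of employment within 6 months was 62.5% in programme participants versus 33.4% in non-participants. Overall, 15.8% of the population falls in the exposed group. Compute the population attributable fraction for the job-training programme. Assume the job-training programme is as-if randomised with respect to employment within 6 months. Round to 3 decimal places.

p₁ = 0.625, p₀ = 0.334.
Overall risk P(Y=1) = π·p₁ + (1−π)·p₀ = 0.158×0.625 + 0.842×0.334 = 0.37998.
Under exogeneity, PAF = [P(Y=1) − p₀] / P(Y=1).
PAF = (0.37998 − 0.334) / 0.37998 ≈ 0.1210

PAF ≈ 0.121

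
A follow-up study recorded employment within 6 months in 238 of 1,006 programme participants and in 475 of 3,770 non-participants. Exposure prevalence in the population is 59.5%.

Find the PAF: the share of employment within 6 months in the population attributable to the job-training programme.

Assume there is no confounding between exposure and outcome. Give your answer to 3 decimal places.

PAF ≈ 0.343

p₁ = P(outcome | exposed) = 238/1006 = 0.23658
p₀ = P(outcome | unexposed) = 475/3770 = 0.12599
Overall risk P(Y=1) = π·p₁ + (1−π)·p₀ = 0.595×0.23658 + 0.405×0.12599 = 0.19179.
Under exogeneity, PAF = [P(Y=1) − p₀] / P(Y=1).
PAF = (0.19179 − 0.12599) / 0.19179 ≈ 0.3431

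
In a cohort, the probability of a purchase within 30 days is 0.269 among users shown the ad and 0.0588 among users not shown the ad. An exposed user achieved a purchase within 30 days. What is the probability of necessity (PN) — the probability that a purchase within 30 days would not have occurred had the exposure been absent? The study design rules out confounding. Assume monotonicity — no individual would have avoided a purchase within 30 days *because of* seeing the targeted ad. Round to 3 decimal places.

PN ≈ 0.781

Let p₁ = 0.269, p₀ = 0.0588.
Under exogeneity and monotonicity, PN = (p₁ − p₀) / p₁.
PN = (0.269 − 0.0588) / 0.269 = 0.2102 / 0.269 ≈ 0.7814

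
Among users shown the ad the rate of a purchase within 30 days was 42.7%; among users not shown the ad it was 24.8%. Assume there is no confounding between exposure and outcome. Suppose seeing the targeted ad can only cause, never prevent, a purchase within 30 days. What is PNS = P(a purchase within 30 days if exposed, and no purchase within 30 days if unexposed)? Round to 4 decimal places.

PNS ≈ 0.1790

p₁ = 0.427, p₀ = 0.248.
Under exogeneity and monotonicity, PNS = p₁ − p₀.
PNS = 0.427 − 0.248 = 0.179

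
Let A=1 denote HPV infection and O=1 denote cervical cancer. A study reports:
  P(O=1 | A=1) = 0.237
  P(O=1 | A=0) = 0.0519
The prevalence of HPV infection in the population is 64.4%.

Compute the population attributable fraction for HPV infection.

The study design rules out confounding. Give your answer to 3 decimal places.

PAF ≈ 0.697

Let p₁ = 0.237, p₀ = 0.0519.
Overall risk P(Y=1) = π·p₁ + (1−π)·p₀ = 0.644×0.237 + 0.356×0.0519 = 0.1711.
Under exogeneity, PAF = [P(Y=1) − p₀] / P(Y=1).
PAF = (0.1711 − 0.0519) / 0.1711 ≈ 0.6967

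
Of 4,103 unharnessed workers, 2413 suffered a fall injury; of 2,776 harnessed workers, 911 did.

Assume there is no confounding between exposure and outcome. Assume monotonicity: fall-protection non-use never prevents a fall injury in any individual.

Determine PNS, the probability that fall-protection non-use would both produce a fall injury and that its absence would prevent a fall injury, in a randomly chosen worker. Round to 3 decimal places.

PNS ≈ 0.260

p₁ = P(outcome | exposed) = 2413/4103 = 0.58811
p₀ = P(outcome | unexposed) = 911/2776 = 0.32817
Under exogeneity and monotonicity, PNS = p₁ − p₀.
PNS = 0.58811 − 0.32817 = 0.25994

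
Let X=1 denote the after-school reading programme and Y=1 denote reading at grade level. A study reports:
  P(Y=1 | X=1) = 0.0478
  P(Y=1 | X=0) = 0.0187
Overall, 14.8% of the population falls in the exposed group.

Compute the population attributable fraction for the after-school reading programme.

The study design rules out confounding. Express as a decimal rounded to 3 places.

Let p₁ = 0.0478, p₀ = 0.0187.
Overall risk P(Y=1) = π·p₁ + (1−π)·p₀ = 0.148×0.0478 + 0.852×0.0187 = 0.023007.
Under exogeneity, PAF = [P(Y=1) − p₀] / P(Y=1).
PAF = (0.023007 − 0.0187) / 0.023007 ≈ 0.1872

PAF ≈ 0.187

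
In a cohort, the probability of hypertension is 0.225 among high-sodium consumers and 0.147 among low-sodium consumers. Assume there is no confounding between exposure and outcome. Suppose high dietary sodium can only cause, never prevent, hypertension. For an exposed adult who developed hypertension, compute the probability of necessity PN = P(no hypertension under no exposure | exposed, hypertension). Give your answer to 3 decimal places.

Let p₁ = 0.225, p₀ = 0.147.
Under exogeneity and monotonicity, PN = (p₁ − p₀) / p₁.
PN = (0.225 − 0.147) / 0.225 = 0.078 / 0.225 ≈ 0.3467

PN ≈ 0.347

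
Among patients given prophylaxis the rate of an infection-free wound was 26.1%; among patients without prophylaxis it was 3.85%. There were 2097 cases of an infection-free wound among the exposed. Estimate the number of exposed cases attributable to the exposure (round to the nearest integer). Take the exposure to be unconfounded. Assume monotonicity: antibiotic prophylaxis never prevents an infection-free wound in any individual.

p₁ = 0.261, p₀ = 0.0385.
PN = (p₁ − p₀)/p₁ = (0.261 − 0.0385) / 0.261 ≈ 0.85249.
Attributable cases ≈ PN × (exposed cases) = 0.85249 × 2097 ≈ 1787.67.

about 1788 cases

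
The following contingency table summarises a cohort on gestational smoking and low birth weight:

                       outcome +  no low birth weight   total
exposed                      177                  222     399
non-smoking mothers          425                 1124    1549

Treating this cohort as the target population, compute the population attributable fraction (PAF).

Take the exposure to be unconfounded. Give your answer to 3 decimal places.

PAF ≈ 0.112

p₁ = P(outcome | exposed) = 177/399 = 0.44361
p₀ = P(outcome | unexposed) = 425/1549 = 0.27437
Exposure prevalence π = 399/1948 = 0.20483; overall risk P(Y=1) = 0.30903.
Under exogeneity, PAF = [P(Y=1) − p₀]/P(Y=1).
PAF = (0.30903 − 0.27437) / 0.30903 ≈ 0.1122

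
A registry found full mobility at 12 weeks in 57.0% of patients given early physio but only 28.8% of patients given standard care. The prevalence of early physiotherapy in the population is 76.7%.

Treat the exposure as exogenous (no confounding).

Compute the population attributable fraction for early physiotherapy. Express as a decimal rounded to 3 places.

PAF ≈ 0.429

p₁ = 0.57, p₀ = 0.288.
Overall risk P(Y=1) = π·p₁ + (1−π)·p₀ = 0.767×0.57 + 0.233×0.288 = 0.50429.
Under exogeneity, PAF = [P(Y=1) − p₀] / P(Y=1).
PAF = (0.50429 − 0.288) / 0.50429 ≈ 0.4289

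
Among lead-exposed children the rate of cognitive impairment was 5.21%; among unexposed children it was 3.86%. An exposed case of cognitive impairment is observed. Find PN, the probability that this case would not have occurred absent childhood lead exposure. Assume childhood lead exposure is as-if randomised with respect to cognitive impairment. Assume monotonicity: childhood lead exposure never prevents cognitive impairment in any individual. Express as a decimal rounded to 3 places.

p₁ = 0.0521, p₀ = 0.0386.
Under exogeneity and monotonicity, PN = (p₁ − p₀) / p₁.
PN = (0.0521 − 0.0386) / 0.0521 = 0.0135 / 0.0521 ≈ 0.2591

PN ≈ 0.259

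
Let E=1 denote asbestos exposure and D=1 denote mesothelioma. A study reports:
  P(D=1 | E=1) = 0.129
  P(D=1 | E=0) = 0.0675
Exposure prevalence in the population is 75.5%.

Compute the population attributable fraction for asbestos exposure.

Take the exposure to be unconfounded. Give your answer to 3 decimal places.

Let p₁ = 0.129, p₀ = 0.0675.
Overall risk P(Y=1) = π·p₁ + (1−π)·p₀ = 0.755×0.129 + 0.245×0.0675 = 0.11393.
Under exogeneity, PAF = [P(Y=1) − p₀] / P(Y=1).
PAF = (0.11393 − 0.0675) / 0.11393 ≈ 0.4075

PAF ≈ 0.408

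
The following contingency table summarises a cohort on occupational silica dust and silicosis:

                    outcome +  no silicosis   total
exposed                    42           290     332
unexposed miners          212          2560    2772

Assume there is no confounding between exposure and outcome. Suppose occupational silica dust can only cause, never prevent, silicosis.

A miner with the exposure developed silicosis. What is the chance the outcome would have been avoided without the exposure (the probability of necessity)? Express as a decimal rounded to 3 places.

PN ≈ 0.395

p₁ = P(outcome | exposed) = 42/332 = 0.12651
p₀ = P(outcome | unexposed) = 212/2772 = 0.076479
Under exogeneity and monotonicity, PN = (p₁ − p₀)/p₁.
PN = (0.12651 − 0.076479) / 0.12651 ≈ 0.3955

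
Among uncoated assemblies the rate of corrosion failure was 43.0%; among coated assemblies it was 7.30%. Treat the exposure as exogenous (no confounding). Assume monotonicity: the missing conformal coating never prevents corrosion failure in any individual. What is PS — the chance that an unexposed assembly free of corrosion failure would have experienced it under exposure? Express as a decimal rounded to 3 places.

PS ≈ 0.385

p₁ = 0.43, p₀ = 0.073.
Under exogeneity and monotonicity, PS = (p₁ − p₀) / (1 − p₀).
PS = (0.43 − 0.073) / (1 − 0.073) = 0.357 / 0.927 ≈ 0.3851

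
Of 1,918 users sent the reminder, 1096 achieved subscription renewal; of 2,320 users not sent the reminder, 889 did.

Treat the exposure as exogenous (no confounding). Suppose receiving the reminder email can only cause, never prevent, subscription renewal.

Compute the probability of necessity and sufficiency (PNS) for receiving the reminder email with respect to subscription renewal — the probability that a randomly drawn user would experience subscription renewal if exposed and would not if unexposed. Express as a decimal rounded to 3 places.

PNS ≈ 0.188

p₁ = P(outcome | exposed) = 1096/1918 = 0.57143
p₀ = P(outcome | unexposed) = 889/2320 = 0.38319
Under exogeneity and monotonicity, PNS = p₁ − p₀.
PNS = 0.57143 − 0.38319 = 0.18824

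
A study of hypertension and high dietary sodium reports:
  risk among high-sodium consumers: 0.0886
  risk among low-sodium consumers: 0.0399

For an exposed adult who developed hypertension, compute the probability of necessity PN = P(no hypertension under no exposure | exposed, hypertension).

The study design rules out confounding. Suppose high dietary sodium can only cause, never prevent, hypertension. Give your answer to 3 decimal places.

PN ≈ 0.550

Let p₁ = 0.0886, p₀ = 0.0399.
Under exogeneity and monotonicity, PN = (p₁ − p₀) / p₁.
PN = (0.0886 − 0.0399) / 0.0886 = 0.0487 / 0.0886 ≈ 0.5497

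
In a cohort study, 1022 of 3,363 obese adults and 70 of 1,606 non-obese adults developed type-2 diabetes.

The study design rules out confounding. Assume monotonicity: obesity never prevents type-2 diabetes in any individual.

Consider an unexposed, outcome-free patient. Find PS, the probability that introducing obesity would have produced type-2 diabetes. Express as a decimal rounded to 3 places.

PS ≈ 0.272

p₁ = P(outcome | exposed) = 1022/3363 = 0.3039
p₀ = P(outcome | unexposed) = 70/1606 = 0.043587
Under exogeneity and monotonicity, PS = (p₁ − p₀) / (1 − p₀).
PS = (0.3039 − 0.043587) / (1 − 0.043587) = 0.26031 / 0.95641 ≈ 0.2722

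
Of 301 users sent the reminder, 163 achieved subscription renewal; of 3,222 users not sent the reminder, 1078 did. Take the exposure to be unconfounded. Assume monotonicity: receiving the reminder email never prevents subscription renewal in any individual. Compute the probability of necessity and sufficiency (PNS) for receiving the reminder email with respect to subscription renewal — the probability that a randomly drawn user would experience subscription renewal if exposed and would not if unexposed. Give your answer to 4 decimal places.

p₁ = P(outcome | exposed) = 163/301 = 0.54153
p₀ = P(outcome | unexposed) = 1078/3222 = 0.33457
Under exogeneity and monotonicity, PNS = p₁ − p₀.
PNS = 0.54153 − 0.33457 = 0.20695

PNS ≈ 0.2070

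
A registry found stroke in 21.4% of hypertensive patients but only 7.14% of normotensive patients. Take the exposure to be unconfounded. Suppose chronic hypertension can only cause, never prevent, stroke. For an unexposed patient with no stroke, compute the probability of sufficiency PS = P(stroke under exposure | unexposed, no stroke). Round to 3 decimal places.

p₁ = 0.214, p₀ = 0.0714.
Under exogeneity and monotonicity, PS = (p₁ − p₀) / (1 − p₀).
PS = (0.214 − 0.0714) / (1 − 0.0714) = 0.1426 / 0.9286 ≈ 0.1536

PS ≈ 0.154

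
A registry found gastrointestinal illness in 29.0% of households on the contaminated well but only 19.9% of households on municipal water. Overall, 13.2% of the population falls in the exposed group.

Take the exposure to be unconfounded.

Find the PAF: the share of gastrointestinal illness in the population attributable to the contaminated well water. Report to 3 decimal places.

PAF ≈ 0.057

p₁ = 0.29, p₀ = 0.199.
Overall risk P(Y=1) = π·p₁ + (1−π)·p₀ = 0.132×0.29 + 0.868×0.199 = 0.21101.
Under exogeneity, PAF = [P(Y=1) − p₀] / P(Y=1).
PAF = (0.21101 − 0.199) / 0.21101 ≈ 0.0569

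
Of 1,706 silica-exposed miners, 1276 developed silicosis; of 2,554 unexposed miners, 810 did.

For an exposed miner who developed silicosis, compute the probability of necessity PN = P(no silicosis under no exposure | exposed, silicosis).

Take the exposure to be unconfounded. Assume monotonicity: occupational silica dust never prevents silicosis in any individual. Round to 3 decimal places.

PN ≈ 0.576

p₁ = P(outcome | exposed) = 1276/1706 = 0.74795
p₀ = P(outcome | unexposed) = 810/2554 = 0.31715
Under exogeneity and monotonicity, PN = (p₁ − p₀) / p₁.
PN = (0.74795 − 0.31715) / 0.74795 = 0.4308 / 0.74795 ≈ 0.5760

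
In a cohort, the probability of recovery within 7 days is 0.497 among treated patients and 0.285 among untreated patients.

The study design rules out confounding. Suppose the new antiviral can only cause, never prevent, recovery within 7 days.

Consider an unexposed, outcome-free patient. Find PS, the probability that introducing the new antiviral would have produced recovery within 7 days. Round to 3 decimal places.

PS ≈ 0.297

Let p₁ = 0.497, p₀ = 0.285.
Under exogeneity and monotonicity, PS = (p₁ − p₀) / (1 − p₀).
PS = (0.497 − 0.285) / (1 − 0.285) = 0.212 / 0.715 ≈ 0.2965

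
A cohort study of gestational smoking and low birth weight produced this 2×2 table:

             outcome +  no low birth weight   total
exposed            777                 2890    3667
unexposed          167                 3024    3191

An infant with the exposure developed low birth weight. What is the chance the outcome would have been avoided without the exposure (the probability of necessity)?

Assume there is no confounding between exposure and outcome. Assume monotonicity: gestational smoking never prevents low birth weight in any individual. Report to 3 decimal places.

PN ≈ 0.753

p₁ = P(outcome | exposed) = 777/3667 = 0.21189
p₀ = P(outcome | unexposed) = 167/3191 = 0.052335
Under exogeneity and monotonicity, PN = (p₁ − p₀) / p₁.
PN = (0.21189 − 0.052335) / 0.21189 = 0.15956 / 0.21189 ≈ 0.7530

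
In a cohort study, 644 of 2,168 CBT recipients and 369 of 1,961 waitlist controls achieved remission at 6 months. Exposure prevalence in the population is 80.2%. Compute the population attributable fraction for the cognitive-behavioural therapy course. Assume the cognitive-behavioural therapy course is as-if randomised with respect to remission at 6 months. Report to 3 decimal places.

p₁ = P(outcome | exposed) = 644/2168 = 0.29705
p₀ = P(outcome | unexposed) = 369/1961 = 0.18817
Overall risk P(Y=1) = π·p₁ + (1−π)·p₀ = 0.802×0.29705 + 0.198×0.18817 = 0.27549.
Under exogeneity, PAF = [P(Y=1) − p₀] / P(Y=1).
PAF = (0.27549 − 0.18817) / 0.27549 ≈ 0.3170

PAF ≈ 0.317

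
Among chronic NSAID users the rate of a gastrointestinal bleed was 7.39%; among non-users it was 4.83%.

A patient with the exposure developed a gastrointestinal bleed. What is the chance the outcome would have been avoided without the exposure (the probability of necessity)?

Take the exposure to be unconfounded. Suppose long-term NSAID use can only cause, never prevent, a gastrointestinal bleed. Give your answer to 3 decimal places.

PN ≈ 0.346

p₁ = 0.0739, p₀ = 0.0483.
Under exogeneity and monotonicity, PN = (p₁ − p₀) / p₁.
PN = (0.0739 − 0.0483) / 0.0739 = 0.0256 / 0.0739 ≈ 0.3464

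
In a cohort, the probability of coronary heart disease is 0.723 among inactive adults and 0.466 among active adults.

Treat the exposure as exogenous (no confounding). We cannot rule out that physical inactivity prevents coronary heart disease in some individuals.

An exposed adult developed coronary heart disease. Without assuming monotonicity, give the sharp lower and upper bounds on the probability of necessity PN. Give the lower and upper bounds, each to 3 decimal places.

0.355 ≤ PN ≤ 0.739

Let p₁ = 0.723, p₀ = 0.466.
Under exogeneity alone the bounds on PN are max{0,(p₁−p₀)/p₁} ≤ PN ≤ min{1,(1−p₀)/p₁}.
  lower = (p₁ − p₀)/p₁ = 0.257 / 0.723 ≈ 0.3555
  upper = min{1, (1 − p₀)/p₁} = 0.534 / 0.723 ≈ 0.7386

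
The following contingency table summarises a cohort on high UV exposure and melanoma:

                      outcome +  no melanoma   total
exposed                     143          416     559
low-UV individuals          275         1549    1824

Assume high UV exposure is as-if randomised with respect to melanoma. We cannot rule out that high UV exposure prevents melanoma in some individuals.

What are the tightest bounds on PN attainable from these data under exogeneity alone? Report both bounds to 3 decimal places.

0.411 ≤ PN ≤ 1.000

p₁ = P(outcome | exposed) = 143/559 = 0.25581
p₀ = P(outcome | unexposed) = 275/1824 = 0.15077
Under exogeneity alone the bounds on PN are max{0,(p₁−p₀)/p₁} ≤ PN ≤ min{1,(1−p₀)/p₁}.
  lower = (p₁ − p₀)/p₁ = 0.10505 / 0.25581 ≈ 0.4106
  upper = min{1, (1 − p₀)/p₁} = 0.84923 / 0.25581 ≈ 3.3197 → capped at 1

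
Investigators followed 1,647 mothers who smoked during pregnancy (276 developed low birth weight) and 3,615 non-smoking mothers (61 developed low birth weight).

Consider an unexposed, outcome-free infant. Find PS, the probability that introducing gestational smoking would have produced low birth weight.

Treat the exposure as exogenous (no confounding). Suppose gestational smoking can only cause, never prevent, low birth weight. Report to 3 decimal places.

p₁ = P(outcome | exposed) = 276/1647 = 0.16758
p₀ = P(outcome | unexposed) = 61/3615 = 0.016874
Under exogeneity and monotonicity, PS = (p₁ − p₀) / (1 − p₀).
PS = (0.16758 − 0.016874) / (1 − 0.016874) = 0.1507 / 0.98313 ≈ 0.1533

PS ≈ 0.153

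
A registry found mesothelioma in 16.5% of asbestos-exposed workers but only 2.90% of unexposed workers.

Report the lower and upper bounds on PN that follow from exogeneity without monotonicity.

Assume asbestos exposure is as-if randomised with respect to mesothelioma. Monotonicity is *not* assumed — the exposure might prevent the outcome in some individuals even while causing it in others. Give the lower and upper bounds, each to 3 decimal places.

p₁ = 0.165, p₀ = 0.029.
Under exogeneity alone the bounds on PN are max{0,(p₁−p₀)/p₁} ≤ PN ≤ min{1,(1−p₀)/p₁}.
  lower = (p₁ − p₀)/p₁ = 0.136 / 0.165 ≈ 0.8242
  upper = min{1, (1 − p₀)/p₁} = 0.971 / 0.165 ≈ 5.8848 → capped at 1

0.824 ≤ PN ≤ 1.000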